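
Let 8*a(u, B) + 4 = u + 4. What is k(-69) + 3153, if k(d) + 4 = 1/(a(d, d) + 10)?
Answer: 34647/11 ≈ 3149.7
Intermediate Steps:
a(u, B) = u/8 (a(u, B) = -1/2 + (u + 4)/8 = -1/2 + (4 + u)/8 = -1/2 + (1/2 + u/8) = u/8)
k(d) = -4 + 1/(10 + d/8) (k(d) = -4 + 1/(d/8 + 10) = -4 + 1/(10 + d/8))
k(-69) + 3153 = 4*(-78 - 1*(-69))/(80 - 69) + 3153 = 4*(-78 + 69)/11 + 3153 = 4*(1/11)*(-9) + 3153 = -36/11 + 3153 = 34647/11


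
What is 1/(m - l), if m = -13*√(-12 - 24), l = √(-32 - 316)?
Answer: 13*I/956 - I*√87/2868 ≈ 0.010346*I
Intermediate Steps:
l = 2*I*√87 (l = √(-348) = 2*I*√87 ≈ 18.655*I)
m = -78*I ≈ -78.0*I
1/(m - l) = 1/(-78*I - 2*I*√87)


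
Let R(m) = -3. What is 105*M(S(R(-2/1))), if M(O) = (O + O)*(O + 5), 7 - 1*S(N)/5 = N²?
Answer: 10500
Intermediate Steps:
S(N) = 35 - 5*N²
M(O) = 2*O*(5 + O) (M(O) = (2*O)*(5 + O) = 2*O*(5 + O))
105*M(S(R(-2/1))) = 105*(2*(35 - 5*(-3)²)*(5 + (35 - 5*(-3)²))) = 105*(2*(35 - 5*9)*(5 + (35 - 5*9))) = 105*(2*(35 - 45)*(5 + (35 - 45))) = 105*(2*(-10)*(5 - 10)) = 105*(2*(-10)*(-5)) = 105*100 = 10500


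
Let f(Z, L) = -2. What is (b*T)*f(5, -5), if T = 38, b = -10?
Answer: 760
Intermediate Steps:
(b*T)*f(5, -5) = -10*38*(-2) = -380*(-2) = 760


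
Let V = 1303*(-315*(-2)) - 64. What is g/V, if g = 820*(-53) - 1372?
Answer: -22416/410413 ≈ -0.054618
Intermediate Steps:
g = -44832 (g = -43460 - 1372 = -44832)
V = 820826 (V = 1303*630 - 64 = 820890 - 64 = 820826)
g/V = -44832/820826 = -44832*1/820826 = -22416/410413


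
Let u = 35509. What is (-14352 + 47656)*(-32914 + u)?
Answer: 86423880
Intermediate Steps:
(-14352 + 47656)*(-32914 + u) = (-14352 + 47656)*(-32914 + 35509) = 33304*2595 = 86423880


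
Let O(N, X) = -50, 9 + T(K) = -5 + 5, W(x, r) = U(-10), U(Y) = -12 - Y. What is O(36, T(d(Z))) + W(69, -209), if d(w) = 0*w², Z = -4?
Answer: -52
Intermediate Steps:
W(x, r) = -2 (W(x, r) = -12 - 1*(-10) = -12 + 10 = -2)
d(w) = 0
T(K) = -9 (T(K) = -9 + (-5 + 5) = -9 + 0 = -9)
O(36, T(d(Z))) + W(69, -209) = -50 - 2 = -52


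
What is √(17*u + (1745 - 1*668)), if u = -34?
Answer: √499 ≈ 22.338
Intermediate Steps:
√(17*u + (1745 - 1*668)) = √(17*(-34) + (1745 - 1*668)) = √(-578 + (1745 - 668)) = √(-578 + 1077) = √499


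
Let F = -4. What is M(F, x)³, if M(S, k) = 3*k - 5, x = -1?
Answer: -512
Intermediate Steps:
M(S, k) = -5 + 3*k
M(F, x)³ = (-5 + 3*(-1))³ = (-5 - 3)³ = (-8)³ = -512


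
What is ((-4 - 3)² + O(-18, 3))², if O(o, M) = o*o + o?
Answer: 126025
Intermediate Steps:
O(o, M) = o + o² (O(o, M) = o² + o = o + o²)
((-4 - 3)² + O(-18, 3))² = ((-4 - 3)² - 18*(1 - 18))² = ((-7)² - 18*(-17))² = (49 + 306)² = 355² = 126025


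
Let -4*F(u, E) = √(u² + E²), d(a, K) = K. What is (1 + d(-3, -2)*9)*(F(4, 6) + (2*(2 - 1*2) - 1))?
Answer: 17 + 17*√13/2 ≈ 47.647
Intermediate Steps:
F(u, E) = -√(E² + u²)/4 (F(u, E) = -√(u² + E²)/4 = -√(E² + u²)/4)
(1 + d(-3, -2)*9)*(F(4, 6) + (2*(2 - 1*2) - 1)) = (1 - 2*9)*(-√(6² + 4²)/4 + (2*(2 - 1*2) - 1)) = (1 - 18)*(-√(36 + 16)/4 + (2*(2 - 2) - 1)) = -17*(-√13/2 + (2*0 - 1)) = -17*(-√13/2 + (0 - 1)) = -17*(-√13/2 - 1) = -17*(-1 - √13/2) = 17 + 17*√13/2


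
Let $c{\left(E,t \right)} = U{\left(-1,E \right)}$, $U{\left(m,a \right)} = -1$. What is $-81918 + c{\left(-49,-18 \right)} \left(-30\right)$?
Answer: $-81888$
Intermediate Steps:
$c{\left(E,t \right)} = -1$
$-81918 + c{\left(-49,-18 \right)} \left(-30\right) = -81918 - -30 = -81918 + 30 = -81888$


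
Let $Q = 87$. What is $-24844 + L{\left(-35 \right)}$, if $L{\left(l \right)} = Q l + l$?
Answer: $-27924$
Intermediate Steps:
$L{\left(l \right)} = 88 l$ ($L{\left(l \right)} = 87 l + l = 88 l$)
$-24844 + L{\left(-35 \right)} = -24844 + 88 \left(-35\right) = -24844 - 3080 = -27924$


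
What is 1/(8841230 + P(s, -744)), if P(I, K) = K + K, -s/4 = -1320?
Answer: 1/8839742 ≈ 1.1313e-7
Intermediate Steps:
s = 5280 (s = -4*(-1320) = 5280)
P(I, K) = 2*K
1/(8841230 + P(s, -744)) = 1/(8841230 + 2*(-744)) = 1/(8841230 - 1488) = 1/8839742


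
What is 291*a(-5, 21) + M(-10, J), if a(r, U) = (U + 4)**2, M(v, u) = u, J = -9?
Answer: 181866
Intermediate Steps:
a(r, U) = (4 + U)**2
291*a(-5, 21) + M(-10, J) = 291*(4 + 21)**2 - 9 = 291*25**2 - 9 = 291*625 - 9 = 181875 - 9 = 181866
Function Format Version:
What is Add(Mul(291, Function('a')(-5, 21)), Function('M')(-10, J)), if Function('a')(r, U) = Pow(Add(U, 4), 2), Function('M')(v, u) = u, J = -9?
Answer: 181866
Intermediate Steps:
Function('a')(r, U) = Pow(Add(4, U), 2)
Add(Mul(291, Function('a')(-5, 21)), Function('M')(-10, J)) = Add(Mul(291, Pow(Add(4, 21), 2)), -9) = Add(Mul(291, Pow(25, 2)), -9) = Add(Mul(291, 625), -9) = Add(181875, -9) = 181866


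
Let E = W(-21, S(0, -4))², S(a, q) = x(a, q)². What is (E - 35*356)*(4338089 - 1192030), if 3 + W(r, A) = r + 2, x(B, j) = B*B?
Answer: -37677202584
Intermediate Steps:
x(B, j) = B²
S(a, q) = a⁴ (S(a, q) = (a²)² = a⁴)
W(r, A) = -1 + r (W(r, A) = -3 + (r + 2) = -3 + (2 + r) = -1 + r)
E = 484 (E = (-1 - 21)² = (-22)² = 484)
(E - 35*356)*(4338089 - 1192030) = (484 - 35*356)*(4338089 - 1192030) = (484 - 12460)*3146059 = -11976*3146059 = -37677202584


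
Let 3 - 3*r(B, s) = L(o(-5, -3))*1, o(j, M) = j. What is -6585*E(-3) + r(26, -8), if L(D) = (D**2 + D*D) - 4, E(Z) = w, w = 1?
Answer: -19798/3 ≈ -6599.3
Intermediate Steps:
E(Z) = 1
L(D) = -4 + 2*D**2 (L(D) = (D**2 + D**2) - 4 = 2*D**2 - 4 = -4 + 2*D**2)
r(B, s) = -43/3 (r(B, s) = 1 - (-4 + 2*(-5)**2)/3 = 1 - (-4 + 2*25)/3 = 1 - (-4 + 50)/3 = 1 - 46/3 = -43/3)
-6585*E(-3) + r(26, -8) = -6585 - 43/3 = -19798/3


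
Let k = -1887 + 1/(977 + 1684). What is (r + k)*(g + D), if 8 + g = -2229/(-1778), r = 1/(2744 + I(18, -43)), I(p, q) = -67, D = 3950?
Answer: -31414502763009535/4221859222 ≈ -7.4409e+6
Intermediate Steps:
r = 1/2677 (r = 1/(2744 - 67) = 1/2677 ≈ 0.00037355)
g = -11995/1778 (g = -8 - 2229/(-1778) = -8 - 2229*(-1/1778) = -8 + 2229/1778 = -11995/1778 ≈ -6.7463)
k = -5021306/2661 (k = -1887 + 1/2661 = -5021306/2661 ≈ -1887.0)
(r + k)*(g + D) = (1/2677 - 5021306/2661)*(-11995/1778 + 3950) = -13442033501/7123497*7011105/1778 = -31414502763009535/4221859222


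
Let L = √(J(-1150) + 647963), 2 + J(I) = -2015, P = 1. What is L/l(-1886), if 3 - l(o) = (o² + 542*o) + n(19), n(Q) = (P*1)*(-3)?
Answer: -√645946/2534778 ≈ -0.00031707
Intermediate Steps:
J(I) = -2017 (J(I) = -2 - 2015 = -2017)
L = √645946 (L = √(-2017 + 647963) = √645946 ≈ 803.71)
n(Q) = -3 (n(Q) = (1*1)*(-3) = 1*(-3) = -3)
l(o) = 6 - o² - 542*o (l(o) = 3 - ((o² + 542*o) - 3) = 3 - (-3 + o² + 542*o) = 3 + (3 - o² - 542*o) = 6 - o² - 542*o)
L/l(-1886) = √645946/(6 - 1*(-1886)² - 542*(-1886)) = √645946/(6 - 1*3556996 + 1022212) = √645946/(6 - 3556996 + 1022212) = √645946/(-2534778) = √645946*(-1/2534778) = -√645946/2534778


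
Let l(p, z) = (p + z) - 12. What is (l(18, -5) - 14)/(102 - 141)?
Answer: ⅓ ≈ 0.33333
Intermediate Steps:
l(p, z) = -12 + p + z
(l(18, -5) - 14)/(102 - 141) = ((-12 + 18 - 5) - 14)/(102 - 141) = (1 - 14)/(-39) = -13*(-1/39) = ⅓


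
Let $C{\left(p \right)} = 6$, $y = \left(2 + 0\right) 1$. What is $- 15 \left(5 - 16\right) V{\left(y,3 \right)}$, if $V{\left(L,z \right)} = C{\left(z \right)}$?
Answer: $990$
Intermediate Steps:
$y = 2$ ($y = 2 \cdot 1 = 2$)
$V{\left(L,z \right)} = 6$
$- 15 \left(5 - 16\right) V{\left(y,3 \right)} = - 15 \left(5 - 16\right) 6 = \left(-15\right) \left(-11\right) 6 = 165 \cdot 6 = 990$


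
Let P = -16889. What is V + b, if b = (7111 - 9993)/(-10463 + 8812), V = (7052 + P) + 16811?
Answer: 11516956/1651 ≈ 6975.7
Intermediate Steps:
V = 6974 (V = (7052 - 16889) + 16811 = -9837 + 16811 = 6974)
b = 2882/1651 (b = -2882/(-1651) = -2882*(-1/1651) = 2882/1651 ≈ 1.7456)
V + b = 6974 + 2882/1651 = 11516956/1651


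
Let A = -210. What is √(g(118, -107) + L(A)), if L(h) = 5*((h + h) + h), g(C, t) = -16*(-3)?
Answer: I*√3102 ≈ 55.696*I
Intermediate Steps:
g(C, t) = 48
L(h) = 15*h (L(h) = 5*(2*h + h) = 5*(3*h) = 15*h)
√(g(118, -107) + L(A)) = √(48 + 15*(-210)) = √(48 - 3150) = √(-3102) = I*√3102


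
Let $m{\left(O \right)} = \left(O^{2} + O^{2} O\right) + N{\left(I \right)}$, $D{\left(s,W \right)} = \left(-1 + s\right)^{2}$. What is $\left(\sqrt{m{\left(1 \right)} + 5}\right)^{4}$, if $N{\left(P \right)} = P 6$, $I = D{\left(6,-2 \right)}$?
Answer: $24649$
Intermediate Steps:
$I = 25$ ($I = \left(-1 + 6\right)^{2} = 5^{2} = 25$)
$N{\left(P \right)} = 6 P$
$m{\left(O \right)} = 150 + O^{2} + O^{3}$ ($m{\left(O \right)} = \left(O^{2} + O^{2} O\right) + 6 \cdot 25 = \left(O^{2} + O^{3}\right) + 150 = 150 + O^{2} + O^{3}$)
$\left(\sqrt{m{\left(1 \right)} + 5}\right)^{4} = \left(\sqrt{\left(150 + 1^{2} + 1^{3}\right) + 5}\right)^{4} = \left(\sqrt{\left(150 + 1 + 1\right) + 5}\right)^{4} = \left(\sqrt{152 + 5}\right)^{4} = \left(\sqrt{157}\right)^{4} = 24649$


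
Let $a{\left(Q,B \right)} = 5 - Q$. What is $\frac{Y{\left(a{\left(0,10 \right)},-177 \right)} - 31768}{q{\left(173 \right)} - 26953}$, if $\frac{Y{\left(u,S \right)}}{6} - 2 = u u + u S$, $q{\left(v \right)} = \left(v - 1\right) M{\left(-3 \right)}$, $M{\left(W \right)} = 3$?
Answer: $\frac{36916}{26437} \approx 1.3964$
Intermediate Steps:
$q{\left(v \right)} = -3 + 3 v$ ($q{\left(v \right)} = \left(v - 1\right) 3 = \left(-1 + v\right) 3 = -3 + 3 v$)
$Y{\left(u,S \right)} = 12 + 6 u^{2} + 6 S u$ ($Y{\left(u,S \right)} = 12 + 6 \left(u u + u S\right) = 12 + 6 \left(u^{2} + S u\right) = 12 + \left(6 u^{2} + 6 S u\right) = 12 + 6 u^{2} + 6 S u$)
$\frac{Y{\left(a{\left(0,10 \right)},-177 \right)} - 31768}{q{\left(173 \right)} - 26953} = \frac{\left(12 + 6 \left(5 - 0\right)^{2} + 6 \left(-177\right) \left(5 - 0\right)\right) - 31768}{\left(-3 + 3 \cdot 173\right) - 26953} = \frac{\left(12 + 6 \left(5 + 0\right)^{2} + 6 \left(-177\right) \left(5 + 0\right)\right) - 31768}{\left(-3 + 519\right) - 26953} = \frac{\left(12 + 6 \cdot 5^{2} + 6 \left(-177\right) 5\right) - 31768}{516 - 26953} = \frac{\left(12 + 6 \cdot 25 - 5310\right) - 31768}{-26437} = \left(\left(12 + 150 - 5310\right) - 31768\right) \left(- \frac{1}{26437}\right) = \left(-5148 - 31768\right) \left(- \frac{1}{26437}\right) = \left(-36916\right) \left(- \frac{1}{26437}\right) = \frac{36916}{26437}$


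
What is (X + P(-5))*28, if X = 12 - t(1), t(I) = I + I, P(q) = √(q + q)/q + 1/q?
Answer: 1372/5 - 28*I*√10/5 ≈ 274.4 - 17.709*I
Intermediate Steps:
P(q) = 1/q + √2/√q (P(q) = √(2*q)/q + 1/q = (√2*√q)/q + 1/q = √2/√q + 1/q = 1/q + √2/√q)
t(I) = 2*I
X = 10 (X = 12 - 2 = 10)
(X + P(-5))*28 = (10 + (1/(-5) + √2/√(-5)))*28 = (10 + (-⅕ + √2*(-I*√5/5)))*28 = (10 + (-⅕ - I*√10/5))*28 = (49/5 - I*√10/5)*28 = 1372/5 - 28*I*√10/5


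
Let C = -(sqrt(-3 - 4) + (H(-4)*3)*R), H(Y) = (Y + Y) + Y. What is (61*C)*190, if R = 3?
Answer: 1251720 - 11590*I*sqrt(7) ≈ 1.2517e+6 - 30664.0*I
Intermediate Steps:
H(Y) = 3*Y (H(Y) = 2*Y + Y = 3*Y)
C = 108 - I*sqrt(7) (C = -(sqrt(-3 - 4) + ((3*(-4))*3)*3) = -(sqrt(-7) - 12*3*3) = -(I*sqrt(7) - 36*3) = -(I*sqrt(7) - 108) = -(-108 + I*sqrt(7)) = 108 - I*sqrt(7) ≈ 108.0 - 2.6458*I)
(61*C)*190 = (61*(108 - I*sqrt(7)))*190 = (6588 - 61*I*sqrt(7))*190 = 1251720 - 11590*I*sqrt(7)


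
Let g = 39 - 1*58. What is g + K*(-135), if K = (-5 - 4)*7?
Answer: 8486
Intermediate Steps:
g = -19 (g = 39 - 58 = -19)
K = -63 (K = -9*7 = -63)
g + K*(-135) = -19 - 63*(-135) = -19 + 8505 = 8486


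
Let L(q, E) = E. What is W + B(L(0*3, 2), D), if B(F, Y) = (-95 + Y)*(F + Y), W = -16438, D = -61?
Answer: -7234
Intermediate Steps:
W + B(L(0*3, 2), D) = -16438 + ((-61)² - 95*2 - 95*(-61) + 2*(-61)) = -16438 + (3721 - 190 + 5795 - 122) = -16438 + 9204 = -7234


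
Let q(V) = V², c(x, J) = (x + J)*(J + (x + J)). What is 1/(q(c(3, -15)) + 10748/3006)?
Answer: 1503/157784302 ≈ 9.5257e-6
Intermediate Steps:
c(x, J) = (J + x)*(x + 2*J) (c(x, J) = (J + x)*(J + (J + x)) = (J + x)*(x + 2*J))
1/(q(c(3, -15)) + 10748/3006) = 1/((3² + 2*(-15)² + 3*(-15)*3)² + 10748/3006) = 1/((9 + 2*225 - 135)² + 10748*(1/3006)) = 1/((9 + 450 - 135)² + 5374/1503) = 1/(324² + 5374/1503) = 1/(104976 + 5374/1503) = 1/(157784302/1503) = 1503/157784302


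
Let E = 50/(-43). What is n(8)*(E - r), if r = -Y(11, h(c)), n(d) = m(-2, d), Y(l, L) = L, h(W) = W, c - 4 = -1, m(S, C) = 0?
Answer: 0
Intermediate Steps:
c = 3 (c = 4 - 1 = 3)
E = -50/43 (E = 50*(-1/43) = -50/43 ≈ -1.1628)
n(d) = 0
r = -3 (r = -1*3 = -3)
n(8)*(E - r) = 0*(-50/43 - 1*(-3)) = 0*(-50/43 + 3) = 0*(79/43) = 0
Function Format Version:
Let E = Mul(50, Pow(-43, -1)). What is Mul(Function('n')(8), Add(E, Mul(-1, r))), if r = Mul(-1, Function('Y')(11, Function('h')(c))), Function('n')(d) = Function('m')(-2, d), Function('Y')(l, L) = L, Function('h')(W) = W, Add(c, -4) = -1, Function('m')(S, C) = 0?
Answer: 0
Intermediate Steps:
c = 3 (c = Add(4, -1) = 3)
E = Rational(-50, 43) (E = Mul(50, Rational(-1, 43)) = Rational(-50, 43) ≈ -1.1628)
Function('n')(d) = 0
r = -3 (r = Mul(-1, 3) = -3)
Mul(Function('n')(8), Add(E, Mul(-1, r))) = Mul(0, Add(Rational(-50, 43), Mul(-1, -3))) = Mul(0, Add(Rational(-50, 43), 3)) = Mul(0, Rational(79, 43)) = 0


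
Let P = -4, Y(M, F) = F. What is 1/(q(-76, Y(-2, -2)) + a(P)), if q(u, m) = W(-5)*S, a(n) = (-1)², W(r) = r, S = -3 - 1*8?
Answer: 1/56 ≈ 0.017857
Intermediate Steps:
S = -11 (S = -3 - 8 = -11)
a(n) = 1
q(u, m) = 55 (q(u, m) = -5*(-11) = 55)
1/(q(-76, Y(-2, -2)) + a(P)) = 1/(55 + 1) = 1/56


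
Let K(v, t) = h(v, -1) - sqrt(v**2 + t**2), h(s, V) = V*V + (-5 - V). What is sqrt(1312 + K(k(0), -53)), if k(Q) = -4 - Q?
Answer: sqrt(1309 - 5*sqrt(113)) ≈ 35.438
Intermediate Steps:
h(s, V) = -5 + V**2 - V (h(s, V) = V**2 + (-5 - V) = -5 + V**2 - V)
K(v, t) = -3 - sqrt(t**2 + v**2) (K(v, t) = (-5 + (-1)**2 - 1*(-1)) - sqrt(v**2 + t**2) = (-5 + 1 + 1) - sqrt(t**2 + v**2) = -3 - sqrt(t**2 + v**2))
sqrt(1312 + K(k(0), -53)) = sqrt(1312 + (-3 - sqrt((-53)**2 + (-4 - 1*0)**2))) = sqrt(1312 + (-3 - sqrt(2809 + (-4 + 0)**2))) = sqrt(1312 + (-3 - sqrt(2809 + (-4)**2))) = sqrt(1312 + (-3 - sqrt(2809 + 16))) = sqrt(1312 + (-3 - sqrt(2825))) = sqrt(1312 + (-3 - 5*sqrt(113))) = sqrt(1309 - 5*sqrt(113))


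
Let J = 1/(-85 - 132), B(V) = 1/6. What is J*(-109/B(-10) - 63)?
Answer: 717/217 ≈ 3.3041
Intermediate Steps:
B(V) = 1/6
J = -1/217 (J = 1/(-217) = -1/217 ≈ -0.0046083)
J*(-109/B(-10) - 63) = -(-109/1/6 - 63)/217 = -(-109*6 - 63)/217 = -(-654 - 63)/217 = -1/217*(-717) = 717/217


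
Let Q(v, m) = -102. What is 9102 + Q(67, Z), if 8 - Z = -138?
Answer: 9000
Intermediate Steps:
Z = 146 (Z = 8 - 1*(-138) = 8 + 138 = 146)
9102 + Q(67, Z) = 9102 - 102 = 9000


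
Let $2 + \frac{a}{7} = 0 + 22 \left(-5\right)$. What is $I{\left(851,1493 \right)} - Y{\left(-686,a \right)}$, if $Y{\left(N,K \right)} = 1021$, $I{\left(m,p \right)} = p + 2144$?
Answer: $2616$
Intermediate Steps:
$I{\left(m,p \right)} = 2144 + p$
$a = -784$ ($a = -14 + 7 \left(0 + 22 \left(-5\right)\right) = -14 + 7 \left(0 - 110\right) = -14 + 7 \left(-110\right) = -14 - 770 = -784$)
$I{\left(851,1493 \right)} - Y{\left(-686,a \right)} = \left(2144 + 1493\right) - 1021 = 3637 - 1021 = 2616$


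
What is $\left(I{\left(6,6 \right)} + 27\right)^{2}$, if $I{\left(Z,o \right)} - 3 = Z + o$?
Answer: $1764$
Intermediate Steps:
$I{\left(Z,o \right)} = 3 + Z + o$ ($I{\left(Z,o \right)} = 3 + \left(Z + o\right) = 3 + Z + o$)
$\left(I{\left(6,6 \right)} + 27\right)^{2} = \left(\left(3 + 6 + 6\right) + 27\right)^{2} = \left(15 + 27\right)^{2} = 42^{2} = 1764$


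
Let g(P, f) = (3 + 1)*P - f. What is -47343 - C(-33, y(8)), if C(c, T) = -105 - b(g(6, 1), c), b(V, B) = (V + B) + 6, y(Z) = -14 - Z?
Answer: -47242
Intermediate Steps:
g(P, f) = -f + 4*P (g(P, f) = 4*P - f = -f + 4*P)
b(V, B) = 6 + B + V (b(V, B) = (B + V) + 6 = 6 + B + V)
C(c, T) = -134 - c (C(c, T) = -105 - (6 + c + (-1*1 + 4*6)) = -105 - (6 + c + (-1 + 24)) = -105 - (6 + c + 23) = -105 - (29 + c) = -105 + (-29 - c) = -134 - c)
-47343 - C(-33, y(8)) = -47343 - (-134 - 1*(-33)) = -47343 - (-134 + 33) = -47343 - 1*(-101) = -47343 + 101 = -47242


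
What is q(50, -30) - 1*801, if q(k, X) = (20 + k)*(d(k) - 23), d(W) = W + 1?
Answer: 1159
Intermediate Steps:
d(W) = 1 + W
q(k, X) = (-22 + k)*(20 + k) (q(k, X) = (20 + k)*((1 + k) - 23) = (20 + k)*(-22 + k) = (-22 + k)*(20 + k))
q(50, -30) - 1*801 = (-440 + 50² - 2*50) - 1*801 = (-440 + 2500 - 100) - 801 = 1960 - 801 = 1159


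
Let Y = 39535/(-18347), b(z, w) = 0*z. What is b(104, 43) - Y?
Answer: 39535/18347 ≈ 2.1548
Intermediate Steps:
b(z, w) = 0
Y = -39535/18347 (Y = 39535*(-1/18347) = -39535/18347 ≈ -2.1548)
b(104, 43) - Y = 0 - 1*(-39535/18347) = 0 + 39535/18347 = 39535/18347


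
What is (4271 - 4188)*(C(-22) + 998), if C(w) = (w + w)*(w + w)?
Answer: 243522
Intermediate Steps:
C(w) = 4*w**2 (C(w) = (2*w)*(2*w) = 4*w**2)
(4271 - 4188)*(C(-22) + 998) = (4271 - 4188)*(4*(-22)**2 + 998) = 83*(4*484 + 998) = 83*(1936 + 998) = 83*2934 = 243522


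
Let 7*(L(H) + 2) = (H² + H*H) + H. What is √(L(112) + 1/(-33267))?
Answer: 47*√1802572395/33267 ≈ 59.983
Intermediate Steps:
L(H) = -2 + H/7 + 2*H²/7 (L(H) = -2 + ((H² + H*H) + H)/7 = -2 + ((H² + H²) + H)/7 = -2 + (2*H² + H)/7 = -2 + (H + 2*H²)/7 = -2 + (H/7 + 2*H²/7) = -2 + H/7 + 2*H²/7)
√(L(112) + 1/(-33267)) = √((-2 + (⅐)*112 + (2/7)*112²) + 1/(-33267)) = √((-2 + 16 + (2/7)*12544) - 1/33267) = √((-2 + 16 + 3584) - 1/33267) = √(3598 - 1/33267) = √(119694665/33267) = 47*√1802572395/33267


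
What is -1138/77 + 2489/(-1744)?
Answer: -2176325/134288 ≈ -16.206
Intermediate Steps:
-1138/77 + 2489/(-1744) = -1138*1/77 + 2489*(-1/1744) = -1138/77 - 2489/1744 = -2176325/134288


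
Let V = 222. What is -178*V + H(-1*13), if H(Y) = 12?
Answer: -39504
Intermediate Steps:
-178*V + H(-1*13) = -178*222 + 12 = -39516 + 12 = -39504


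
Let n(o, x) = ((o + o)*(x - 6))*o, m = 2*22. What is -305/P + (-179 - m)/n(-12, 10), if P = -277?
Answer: 289589/319104 ≈ 0.90751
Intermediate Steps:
m = 44
n(o, x) = 2*o²*(-6 + x) (n(o, x) = ((2*o)*(-6 + x))*o = (2*o*(-6 + x))*o = 2*o²*(-6 + x))
-305/P + (-179 - m)/n(-12, 10) = -305/(-277) + (-179 - 1*44)/((2*(-12)²*(-6 + 10))) = -305*(-1/277) + (-179 - 44)/((2*144*4)) = 305/277 - 223/1152 = 289589/319104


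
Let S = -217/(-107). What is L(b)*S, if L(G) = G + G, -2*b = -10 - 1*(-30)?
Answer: -4340/107 ≈ -40.561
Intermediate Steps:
b = -10 (b = -(-10 - 1*(-30))/2 = -(-10 + 30)/2 = -½*20 = -10)
L(G) = 2*G
S = 217/107 (S = -217*(-1/107) = 217/107 ≈ 2.0280)
L(b)*S = (2*(-10))*(217/107) = -20*217/107 = -4340/107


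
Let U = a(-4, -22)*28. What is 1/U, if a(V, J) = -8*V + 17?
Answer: 1/1372 ≈ 0.00072886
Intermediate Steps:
a(V, J) = 17 - 8*V
U = 1372 (U = (17 - 8*(-4))*28 = (17 + 32)*28 = 49*28 = 1372)
1/U = 1/1372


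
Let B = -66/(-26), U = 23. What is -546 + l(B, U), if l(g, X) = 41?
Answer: -505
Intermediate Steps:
B = 33/13 (B = -66*(-1/26) = 33/13 ≈ 2.5385)
-546 + l(B, U) = -546 + 41 = -505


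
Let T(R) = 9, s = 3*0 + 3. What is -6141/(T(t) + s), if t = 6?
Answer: -2047/4 ≈ -511.75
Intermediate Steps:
s = 3 (s = 0 + 3 = 3)
-6141/(T(t) + s) = -6141/(9 + 3) = -6141/12 = -6141*1/12 = -2047/4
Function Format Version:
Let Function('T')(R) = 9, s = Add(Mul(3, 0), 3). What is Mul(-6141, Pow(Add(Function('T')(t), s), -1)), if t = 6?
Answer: Rational(-2047, 4) ≈ -511.75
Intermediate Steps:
s = 3 (s = Add(0, 3) = 3)
Mul(-6141, Pow(Add(Function('T')(t), s), -1)) = Mul(-6141, Pow(Add(9, 3), -1)) = Mul(-6141, Pow(12, -1)) = Mul(-6141, Rational(1, 12)) = Rational(-2047, 4)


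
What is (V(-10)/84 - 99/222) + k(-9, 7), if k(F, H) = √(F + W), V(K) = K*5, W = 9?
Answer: -809/777 ≈ -1.0412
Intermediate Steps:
V(K) = 5*K
k(F, H) = √(9 + F) (k(F, H) = √(F + 9) = √(9 + F))
(V(-10)/84 - 99/222) + k(-9, 7) = ((5*(-10))/84 - 99/222) + √(9 - 9) = (-50*1/84 - 99*1/222) + √0 = (-25/42 - 33/74) + 0 = -809/777 + 0 = -809/777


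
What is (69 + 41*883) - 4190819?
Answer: -4154547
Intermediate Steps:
(69 + 41*883) - 4190819 = (69 + 36203) - 4190819 = 36272 - 4190819 = -4154547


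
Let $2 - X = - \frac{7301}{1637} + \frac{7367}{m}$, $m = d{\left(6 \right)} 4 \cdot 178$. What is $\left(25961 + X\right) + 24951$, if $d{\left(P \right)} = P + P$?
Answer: $\frac{712160406557}{13986528} \approx 50918.0$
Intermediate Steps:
$d{\left(P \right)} = 2 P$
$m = 8544$ ($m = 2 \cdot 6 \cdot 4 \cdot 178 = 12 \cdot 4 \cdot 178 = 48 \cdot 178 = 8544$)
$X = \frac{78293021}{13986528}$ ($X = 2 - \left(- \frac{7301}{1637} + \frac{7367}{8544}\right) = 2 - - \frac{50319965}{13986528} = 2 + \frac{50319965}{13986528} = \frac{78293021}{13986528} \approx 5.5977$)
$\left(25961 + X\right) + 24951 = \left(25961 + \frac{78293021}{13986528}\right) + 24951 = \frac{363182546429}{13986528} + 24951 = \frac{712160406557}{13986528}$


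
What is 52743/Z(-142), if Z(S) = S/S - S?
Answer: 52743/143 ≈ 368.83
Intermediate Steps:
Z(S) = 1 - S
52743/Z(-142) = 52743/(1 - 1*(-142)) = 52743/(1 + 142) = 52743/143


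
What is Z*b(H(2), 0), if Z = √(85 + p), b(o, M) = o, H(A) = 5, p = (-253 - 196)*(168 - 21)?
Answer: 5*I*√65918 ≈ 1283.7*I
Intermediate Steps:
p = -66003 (p = -449*147 = -66003)
Z = I*√65918 (Z = √(85 - 66003) = √(-65918) = I*√65918 ≈ 256.75*I)
Z*b(H(2), 0) = (I*√65918)*5 = 5*I*√65918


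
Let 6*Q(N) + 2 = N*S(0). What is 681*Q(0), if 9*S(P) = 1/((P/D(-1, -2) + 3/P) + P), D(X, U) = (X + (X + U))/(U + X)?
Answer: -227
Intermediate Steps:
D(X, U) = (U + 2*X)/(U + X) (D(X, U) = (X + (U + X))/(U + X) = (U + 2*X)/(U + X))
S(P) = 1/(9*(3/P + 7*P/4)) (S(P) = 1/(9*((P/(((-2 + 2*(-1))/(-2 - 1))) + 3/P) + P)) = 1/(9*((P/(((-2 - 2)/(-3))) + 3/P) + P)) = 1/(9*((P/((-⅓*(-4))) + 3/P) + P)) = 1/(9*((P/(4/3) + 3/P) + P)) = 1/(9*((P*(¾) + 3/P) + P)) = 1/(9*((3*P/4 + 3/P) + P)) = 1/(9*((3/P + 3*P/4) + P)) = 1/(9*(3/P + 7*P/4)))
Q(N) = -⅓ (Q(N) = -⅓ + (N*((4/9)*0/(12 + 7*0²)))/6 = -⅓ + (N*((4/9)*0/(12 + 7*0)))/6 = -⅓ + (N*((4/9)*0/(12 + 0)))/6 = -⅓ + (N*((4/9)*0/12))/6 = -⅓ + (N*((4/9)*0*(1/12)))/6 = -⅓ + (N*0)/6 = -⅓ + (⅙)*0 = -⅓ + 0 = -⅓)
681*Q(0) = 681*(-⅓) = -227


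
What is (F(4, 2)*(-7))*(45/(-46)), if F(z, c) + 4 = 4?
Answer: 0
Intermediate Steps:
F(z, c) = 0 (F(z, c) = -4 + 4 = 0)
(F(4, 2)*(-7))*(45/(-46)) = (0*(-7))*(45/(-46)) = 0*(45*(-1/46)) = 0*(-45/46) = 0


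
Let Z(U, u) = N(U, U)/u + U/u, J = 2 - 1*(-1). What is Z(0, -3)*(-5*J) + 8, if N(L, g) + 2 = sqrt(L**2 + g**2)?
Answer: -2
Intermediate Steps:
N(L, g) = -2 + sqrt(L**2 + g**2)
J = 3 (J = 2 + 1 = 3)
Z(U, u) = U/u + (-2 + sqrt(2)*sqrt(U**2))/u (Z(U, u) = (-2 + sqrt(U**2 + U**2))/u + U/u = (-2 + sqrt(2*U**2))/u + U/u = (-2 + sqrt(2)*sqrt(U**2))/u + U/u = U/u + (-2 + sqrt(2)*sqrt(U**2))/u)
Z(0, -3)*(-5*J) + 8 = ((-2 + 0 + sqrt(2)*sqrt(0**2))/(-3))*(-5*3) + 8 = -(-2 + 0 + sqrt(2)*sqrt(0))/3*(-15) + 8 = -(-2 + 0 + sqrt(2)*0)/3*(-15) + 8 = -(-2 + 0 + 0)/3*(-15) + 8 = -1/3*(-2)*(-15) + 8 = (2/3)*(-15) + 8 = -10 + 8 = -2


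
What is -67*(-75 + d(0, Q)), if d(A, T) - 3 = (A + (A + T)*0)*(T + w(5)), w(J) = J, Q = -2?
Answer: 4824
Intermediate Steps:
d(A, T) = 3 + A*(5 + T) (d(A, T) = 3 + (A + (A + T)*0)*(T + 5) = 3 + (A + 0)*(5 + T) = 3 + A*(5 + T))
-67*(-75 + d(0, Q)) = -67*(-75 + (3 + 5*0 + 0*(-2))) = -67*(-75 + (3 + 0 + 0)) = -67*(-75 + 3) = -67*(-72) = 4824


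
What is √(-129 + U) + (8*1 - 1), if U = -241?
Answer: 7 + I*√370 ≈ 7.0 + 19.235*I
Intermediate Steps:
√(-129 + U) + (8*1 - 1) = √(-129 - 241) + (8*1 - 1) = √(-370) + (8 - 1) = I*√370 + 7 = 7 + I*√370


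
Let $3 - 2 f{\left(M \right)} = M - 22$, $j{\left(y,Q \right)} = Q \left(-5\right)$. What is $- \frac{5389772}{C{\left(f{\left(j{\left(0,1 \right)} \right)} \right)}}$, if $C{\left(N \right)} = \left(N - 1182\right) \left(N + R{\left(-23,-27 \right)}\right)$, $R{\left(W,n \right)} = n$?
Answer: $- \frac{1347443}{3501} \approx -384.87$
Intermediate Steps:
$j{\left(y,Q \right)} = - 5 Q$
$f{\left(M \right)} = \frac{25}{2} - \frac{M}{2}$ ($f{\left(M \right)} = \frac{3}{2} - \frac{M - 22}{2} = \frac{3}{2} - \frac{-22 + M}{2} = \frac{3}{2} - \left(-11 + \frac{M}{2}\right) = \frac{25}{2} - \frac{M}{2}$)
$C{\left(N \right)} = \left(-1182 + N\right) \left(-27 + N\right)$ ($C{\left(N \right)} = \left(N - 1182\right) \left(N - 27\right) = \left(-1182 + N\right) \left(-27 + N\right)$)
$- \frac{5389772}{C{\left(f{\left(j{\left(0,1 \right)} \right)} \right)}} = - \frac{5389772}{31914 + \left(\frac{25}{2} - \frac{\left(-5\right) 1}{2}\right)^{2} - 1209 \left(\frac{25}{2} - \frac{\left(-5\right) 1}{2}\right)} = - \frac{5389772}{31914 + \left(\frac{25}{2} - - \frac{5}{2}\right)^{2} - 1209 \left(\frac{25}{2} - - \frac{5}{2}\right)} = - \frac{5389772}{31914 + \left(\frac{25}{2} + \frac{5}{2}\right)^{2} - 1209 \left(\frac{25}{2} + \frac{5}{2}\right)} = - \frac{5389772}{31914 + 15^{2} - 18135} = - \frac{5389772}{31914 + 225 - 18135} = - \frac{5389772}{14004} = \left(-5389772\right) \frac{1}{14004} = - \frac{1347443}{3501}$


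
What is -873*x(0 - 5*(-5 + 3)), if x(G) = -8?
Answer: 6984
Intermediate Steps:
-873*x(0 - 5*(-5 + 3)) = -873*(-8) = 6984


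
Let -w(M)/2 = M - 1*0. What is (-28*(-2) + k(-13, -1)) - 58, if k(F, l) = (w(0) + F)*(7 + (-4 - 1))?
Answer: -28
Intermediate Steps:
w(M) = -2*M (w(M) = -2*(M - 1*0) = -2*(M + 0) = -2*M)
k(F, l) = 2*F (k(F, l) = (-2*0 + F)*(7 + (-4 - 1)) = (0 + F)*(7 - 5) = F*2 = 2*F)
(-28*(-2) + k(-13, -1)) - 58 = (-28*(-2) + 2*(-13)) - 58 = (56 - 26) - 58 = 30 - 58 = -28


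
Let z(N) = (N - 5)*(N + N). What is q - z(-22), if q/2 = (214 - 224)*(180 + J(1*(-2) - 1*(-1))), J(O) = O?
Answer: -4768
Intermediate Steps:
z(N) = 2*N*(-5 + N) (z(N) = (-5 + N)*(2*N) = 2*N*(-5 + N))
q = -3580 (q = 2*((214 - 224)*(180 + (1*(-2) - 1*(-1)))) = 2*(-10*(180 + (-2 + 1))) = 2*(-10*(180 - 1)) = 2*(-10*179) = 2*(-1790) = -3580)
q - z(-22) = -3580 - 2*(-22)*(-5 - 22) = -3580 - 2*(-22)*(-27) = -3580 - 1*1188 = -3580 - 1188 = -4768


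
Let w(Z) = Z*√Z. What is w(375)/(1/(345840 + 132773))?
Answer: 897399375*√15 ≈ 3.4756e+9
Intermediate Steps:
w(Z) = Z^(3/2)
w(375)/(1/(345840 + 132773)) = 375^(3/2)/(1/(345840 + 132773)) = (1875*√15)/(1/478613) = (1875*√15)*478613 = 897399375*√15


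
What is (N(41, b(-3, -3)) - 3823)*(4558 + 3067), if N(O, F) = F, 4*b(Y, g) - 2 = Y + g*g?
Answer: -29135125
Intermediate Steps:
b(Y, g) = ½ + Y/4 + g²/4 (b(Y, g) = ½ + (Y + g*g)/4 = ½ + (Y + g²)/4 = ½ + (Y/4 + g²/4) = ½ + Y/4 + g²/4)
(N(41, b(-3, -3)) - 3823)*(4558 + 3067) = ((½ + (¼)*(-3) + (¼)*(-3)²) - 3823)*(4558 + 3067) = ((½ - ¾ + (¼)*9) - 3823)*7625 = ((½ - ¾ + 9/4) - 3823)*7625 = (2 - 3823)*7625 = -3821*7625 = -29135125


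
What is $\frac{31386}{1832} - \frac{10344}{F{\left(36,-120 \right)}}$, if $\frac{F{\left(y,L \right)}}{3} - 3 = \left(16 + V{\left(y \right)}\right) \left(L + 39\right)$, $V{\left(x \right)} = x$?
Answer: $\frac{69210205}{3855444} \approx 17.951$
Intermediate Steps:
$F{\left(y,L \right)} = 9 + 3 \left(16 + y\right) \left(39 + L\right)$ ($F{\left(y,L \right)} = 9 + 3 \left(16 + y\right) \left(L + 39\right) = 9 + 3 \left(16 + y\right) \left(39 + L\right)$)
$\frac{31386}{1832} - \frac{10344}{F{\left(36,-120 \right)}} = \frac{31386}{1832} - \frac{10344}{1881 + 48 \left(-120\right) + 117 \cdot 36 + 3 \left(-120\right) 36} = 31386 \cdot \frac{1}{1832} - \frac{10344}{1881 - 5760 + 4212 - 12960} = \frac{15693}{916} - \frac{10344}{-12627} = \frac{15693}{916} - - \frac{3448}{4209} = \frac{15693}{916} + \frac{3448}{4209} = \frac{69210205}{3855444}$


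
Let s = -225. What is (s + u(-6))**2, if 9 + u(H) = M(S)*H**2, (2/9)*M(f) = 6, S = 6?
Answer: 544644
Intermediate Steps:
M(f) = 27 (M(f) = (9/2)*6 = 27)
u(H) = -9 + 27*H**2
(s + u(-6))**2 = (-225 + (-9 + 27*(-6)**2))**2 = (-225 + (-9 + 27*36))**2 = (-225 + (-9 + 972))**2 = (-225 + 963)**2 = 738**2 = 544644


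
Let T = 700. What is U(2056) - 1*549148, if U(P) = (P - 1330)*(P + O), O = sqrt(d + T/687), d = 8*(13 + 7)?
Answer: 943508 + 484*sqrt(18998985)/229 ≈ 9.5272e+5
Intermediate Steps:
d = 160 (d = 8*20 = 160)
O = 2*sqrt(18998985)/687 (O = sqrt(160 + 700/687) = sqrt(110620/687) = 2*sqrt(18998985)/687 ≈ 12.689)
U(P) = (-1330 + P)*(P + 2*sqrt(18998985)/687) (U(P) = (P - 1330)*(P + 2*sqrt(18998985)/687) = (-1330 + P)*(P + 2*sqrt(18998985)/687))
U(2056) - 1*549148 = (2056**2 - 1330*2056 - 2660*sqrt(18998985)/687 + (2/687)*2056*sqrt(18998985)) - 1*549148 = (4227136 - 2734480 - 2660*sqrt(18998985)/687 + 4112*sqrt(18998985)/687) - 549148 = (1492656 + 484*sqrt(18998985)/229) - 549148 = 943508 + 484*sqrt(18998985)/229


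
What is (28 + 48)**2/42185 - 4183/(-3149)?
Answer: 4141457/2826395 ≈ 1.4653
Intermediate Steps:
(28 + 48)**2/42185 - 4183/(-3149) = 76**2*(1/42185) - 4183*(-1/3149) = 5776*(1/42185) + 89/67 = 5776/42185 + 89/67 = 4141457/2826395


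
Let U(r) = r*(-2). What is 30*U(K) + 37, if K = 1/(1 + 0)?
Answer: -23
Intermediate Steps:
K = 1 (K = 1/1 = 1)
U(r) = -2*r
30*U(K) + 37 = 30*(-2*1) + 37 = 30*(-2) + 37 = -60 + 37 = -23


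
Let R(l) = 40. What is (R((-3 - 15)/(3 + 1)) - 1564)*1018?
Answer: -1551432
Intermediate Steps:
(R((-3 - 15)/(3 + 1)) - 1564)*1018 = (40 - 1564)*1018 = -1524*1018 = -1551432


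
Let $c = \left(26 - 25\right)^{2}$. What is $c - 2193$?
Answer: $-2192$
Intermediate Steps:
$c = 1$ ($c = 1^{2} = 1$)
$c - 2193 = 1 - 2193 = -2192$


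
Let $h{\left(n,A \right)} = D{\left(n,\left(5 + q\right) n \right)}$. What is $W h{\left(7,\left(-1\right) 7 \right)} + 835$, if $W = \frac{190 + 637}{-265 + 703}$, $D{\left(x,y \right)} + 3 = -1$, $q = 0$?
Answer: $\frac{181211}{219} \approx 827.45$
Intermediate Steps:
$D{\left(x,y \right)} = -4$ ($D{\left(x,y \right)} = -3 - 1 = -4$)
$h{\left(n,A \right)} = -4$
$W = \frac{827}{438} \approx 1.8881$
$W h{\left(7,\left(-1\right) 7 \right)} + 835 = \frac{827}{438} \left(-4\right) + 835 = - \frac{1654}{219} + 835 = \frac{181211}{219}$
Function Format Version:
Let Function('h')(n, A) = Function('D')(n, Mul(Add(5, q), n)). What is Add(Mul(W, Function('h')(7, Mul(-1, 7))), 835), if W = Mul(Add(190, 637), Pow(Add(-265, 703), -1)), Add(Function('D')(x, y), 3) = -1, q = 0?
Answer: Rational(181211, 219) ≈ 827.45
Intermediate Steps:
Function('D')(x, y) = -4 (Function('D')(x, y) = Add(-3, -1) = -4)
Function('h')(n, A) = -4
W = Rational(827, 438) (W = Mul(827, Pow(438, -1)) = Mul(827, Rational(1, 438)) = Rational(827, 438) ≈ 1.8881)
Add(Mul(W, Function('h')(7, Mul(-1, 7))), 835) = Add(Mul(Rational(827, 438), -4), 835) = Add(Rational(-1654, 219), 835) = Rational(181211, 219)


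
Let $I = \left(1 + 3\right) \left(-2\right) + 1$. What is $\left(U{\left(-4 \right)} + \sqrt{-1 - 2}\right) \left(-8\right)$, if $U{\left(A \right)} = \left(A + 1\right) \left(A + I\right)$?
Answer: $-264 - 8 i \sqrt{3} \approx -264.0 - 13.856 i$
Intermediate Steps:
$I = -7$ ($I = 4 \left(-2\right) + 1 = -8 + 1 = -7$)
$U{\left(A \right)} = \left(1 + A\right) \left(-7 + A\right)$ ($U{\left(A \right)} = \left(A + 1\right) \left(A - 7\right) = \left(1 + A\right) \left(-7 + A\right)$)
$\left(U{\left(-4 \right)} + \sqrt{-1 - 2}\right) \left(-8\right) = \left(\left(-7 + \left(-4\right)^{2} - -24\right) + \sqrt{-1 - 2}\right) \left(-8\right) = \left(\left(-7 + 16 + 24\right) + \sqrt{-3}\right) \left(-8\right) = \left(33 + i \sqrt{3}\right) \left(-8\right) = -264 - 8 i \sqrt{3}$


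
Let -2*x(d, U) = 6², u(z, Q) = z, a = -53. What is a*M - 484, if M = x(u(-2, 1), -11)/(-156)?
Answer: -12743/26 ≈ -490.12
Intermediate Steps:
x(d, U) = -18 (x(d, U) = -½*6² = -½*36 = -18)
M = 3/26 (M = -18/(-156) = -18*(-1/156) = 3/26 ≈ 0.11538)
a*M - 484 = -53*3/26 - 484 = -159/26 - 484 = -12743/26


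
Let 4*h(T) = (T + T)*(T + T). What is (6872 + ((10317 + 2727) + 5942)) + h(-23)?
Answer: 26387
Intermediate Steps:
h(T) = T² (h(T) = ((T + T)*(T + T))/4 = ((2*T)*(2*T))/4 = (4*T²)/4 = T²)
(6872 + ((10317 + 2727) + 5942)) + h(-23) = (6872 + ((10317 + 2727) + 5942)) + (-23)² = (6872 + (13044 + 5942)) + 529 = (6872 + 18986) + 529 = 25858 + 529 = 26387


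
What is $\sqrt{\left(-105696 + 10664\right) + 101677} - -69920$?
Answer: $69920 + \sqrt{6645} \approx 70002.0$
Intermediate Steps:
$\sqrt{\left(-105696 + 10664\right) + 101677} - -69920 = \sqrt{-95032 + 101677} + 69920 = \sqrt{6645} + 69920 = 69920 + \sqrt{6645}$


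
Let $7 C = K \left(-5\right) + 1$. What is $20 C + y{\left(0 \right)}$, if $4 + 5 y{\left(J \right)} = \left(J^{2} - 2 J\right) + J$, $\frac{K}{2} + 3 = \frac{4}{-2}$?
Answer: $\frac{5072}{35} \approx 144.91$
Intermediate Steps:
$K = -10$ ($K = -6 + 2 \frac{4}{-2} = -6 + 2 \cdot 4 \left(- \frac{1}{2}\right) = -6 + 2 \left(-2\right) = -6 - 4 = -10$)
$C = \frac{51}{7}$ ($C = \frac{\left(-10\right) \left(-5\right) + 1}{7} = \frac{50 + 1}{7} = \frac{1}{7} \cdot 51 = \frac{51}{7} \approx 7.2857$)
$y{\left(J \right)} = - \frac{4}{5} - \frac{J}{5} + \frac{J^{2}}{5}$ ($y{\left(J \right)} = - \frac{4}{5} + \frac{\left(J^{2} - 2 J\right) + J}{5} = - \frac{4}{5} + \frac{J^{2} - J}{5} = - \frac{4}{5} + \left(- \frac{J}{5} + \frac{J^{2}}{5}\right) = - \frac{4}{5} - \frac{J}{5} + \frac{J^{2}}{5}$)
$20 C + y{\left(0 \right)} = 20 \cdot \frac{51}{7} - \left(\frac{4}{5} - \frac{0^{2}}{5}\right) = \frac{1020}{7} + \left(- \frac{4}{5} + 0 + \frac{1}{5} \cdot 0\right) = \frac{1020}{7} + \left(- \frac{4}{5} + 0 + 0\right) = \frac{1020}{7} - \frac{4}{5} = \frac{5072}{35}$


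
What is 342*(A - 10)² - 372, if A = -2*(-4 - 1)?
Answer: -372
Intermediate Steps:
A = 10 (A = -2*(-5) = 10)
342*(A - 10)² - 372 = 342*(10 - 10)² - 372 = 342*0² - 372 = 342*0 - 372 = 0 - 372 = -372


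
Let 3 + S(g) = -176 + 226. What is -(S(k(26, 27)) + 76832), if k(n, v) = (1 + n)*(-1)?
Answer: -76879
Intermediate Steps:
k(n, v) = -1 - n
S(g) = 47 (S(g) = -3 + (-176 + 226) = -3 + 50 = 47)
-(S(k(26, 27)) + 76832) = -(47 + 76832) = -1*76879 = -76879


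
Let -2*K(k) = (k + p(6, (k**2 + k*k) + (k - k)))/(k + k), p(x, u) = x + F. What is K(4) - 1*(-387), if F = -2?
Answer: 773/2 ≈ 386.50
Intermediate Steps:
p(x, u) = -2 + x (p(x, u) = x - 2 = -2 + x)
K(k) = -(4 + k)/(4*k) (K(k) = -(k + (-2 + 6))/(2*(k + k)) = -(k + 4)/(2*(2*k)) = -(4 + k)*1/(2*k)/2 = -(4 + k)/(4*k))
K(4) - 1*(-387) = (1/4)*(-4 - 1*4)/4 - 1*(-387) = (1/4)*(1/4)*(-4 - 4) + 387 = (1/4)*(1/4)*(-8) + 387 = -1/2 + 387 = 773/2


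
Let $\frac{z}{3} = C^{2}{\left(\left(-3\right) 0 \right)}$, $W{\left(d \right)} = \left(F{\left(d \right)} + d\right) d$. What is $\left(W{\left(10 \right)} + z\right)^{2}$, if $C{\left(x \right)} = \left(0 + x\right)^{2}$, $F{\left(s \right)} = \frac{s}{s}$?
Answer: $12100$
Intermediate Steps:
$F{\left(s \right)} = 1$
$W{\left(d \right)} = d \left(1 + d\right)$ ($W{\left(d \right)} = \left(1 + d\right) d = d \left(1 + d\right)$)
$C{\left(x \right)} = x^{2}$
$z = 0$ ($z = 3 \left(\left(\left(-3\right) 0\right)^{2}\right)^{2} = 3 \left(0^{2}\right)^{2} = 3 \cdot 0^{2} = 3 \cdot 0 = 0$)
$\left(W{\left(10 \right)} + z\right)^{2} = \left(10 \left(1 + 10\right) + 0\right)^{2} = \left(10 \cdot 11 + 0\right)^{2} = \left(110 + 0\right)^{2} = 110^{2} = 12100$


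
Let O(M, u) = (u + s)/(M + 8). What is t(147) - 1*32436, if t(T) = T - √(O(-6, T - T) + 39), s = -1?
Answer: -32289 - √154/2 ≈ -32295.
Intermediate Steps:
O(M, u) = (-1 + u)/(8 + M) (O(M, u) = (u - 1)/(M + 8) = (-1 + u)/(8 + M))
t(T) = T - √154/2 (t(T) = T - √((-1 + (T - T))/(8 - 6) + 39) = T - √((-1 + 0)/2 + 39) = T - √((½)*(-1) + 39) = T - √(-½ + 39) = T - √(77/2) = T - √154/2)
t(147) - 1*32436 = (147 - √154/2) - 1*32436 = (147 - √154/2) - 32436 = -32289 - √154/2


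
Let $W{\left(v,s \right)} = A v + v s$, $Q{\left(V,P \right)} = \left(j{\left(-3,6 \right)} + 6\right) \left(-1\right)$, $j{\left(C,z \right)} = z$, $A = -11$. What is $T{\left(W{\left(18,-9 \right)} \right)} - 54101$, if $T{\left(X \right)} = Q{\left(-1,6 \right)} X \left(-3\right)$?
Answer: $-67061$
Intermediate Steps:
$Q{\left(V,P \right)} = -12$ ($Q{\left(V,P \right)} = \left(6 + 6\right) \left(-1\right) = 12 \left(-1\right) = -12$)
$W{\left(v,s \right)} = - 11 v + s v$ ($W{\left(v,s \right)} = - 11 v + v s = - 11 v + s v$)
$T{\left(X \right)} = 36 X$ ($T{\left(X \right)} = - 12 X \left(-3\right) = 36 X$)
$T{\left(W{\left(18,-9 \right)} \right)} - 54101 = 36 \cdot 18 \left(-11 - 9\right) - 54101 = 36 \cdot 18 \left(-20\right) - 54101 = 36 \left(-360\right) - 54101 = -12960 - 54101 = -67061$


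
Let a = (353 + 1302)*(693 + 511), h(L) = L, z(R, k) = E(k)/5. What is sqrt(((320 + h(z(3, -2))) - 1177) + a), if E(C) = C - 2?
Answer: sqrt(49794055)/5 ≈ 1411.3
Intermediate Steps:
E(C) = -2 + C
z(R, k) = -2/5 + k/5 (z(R, k) = (-2 + k)/5 = (-2 + k)*(1/5) = -2/5 + k/5)
a = 1992620 (a = 1655*1204 = 1992620)
sqrt(((320 + h(z(3, -2))) - 1177) + a) = sqrt(((320 + (-2/5 + (1/5)*(-2))) - 1177) + 1992620) = sqrt(((320 + (-2/5 - 2/5)) - 1177) + 1992620) = sqrt(((320 - 4/5) - 1177) + 1992620) = sqrt((1596/5 - 1177) + 1992620) = sqrt(-4289/5 + 1992620) = sqrt(9958811/5) = sqrt(49794055)/5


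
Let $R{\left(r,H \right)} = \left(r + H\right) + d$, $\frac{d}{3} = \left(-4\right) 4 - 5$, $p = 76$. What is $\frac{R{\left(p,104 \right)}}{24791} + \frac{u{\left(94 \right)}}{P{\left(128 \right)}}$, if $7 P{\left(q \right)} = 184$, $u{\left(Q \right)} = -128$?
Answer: $- \frac{213377}{43861} \approx -4.8648$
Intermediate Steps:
$d = -63$ ($d = 3 \left(\left(-4\right) 4 - 5\right) = 3 \left(-16 - 5\right) = 3 \left(-21\right) = -63$)
$R{\left(r,H \right)} = -63 + H + r$ ($R{\left(r,H \right)} = \left(r + H\right) - 63 = \left(H + r\right) - 63 = -63 + H + r$)
$P{\left(q \right)} = \frac{184}{7}$ ($P{\left(q \right)} = \frac{1}{7} \cdot 184 = \frac{184}{7}$)
$\frac{R{\left(p,104 \right)}}{24791} + \frac{u{\left(94 \right)}}{P{\left(128 \right)}} = \frac{-63 + 104 + 76}{24791} - \frac{128}{\frac{184}{7}} = 117 \cdot \frac{1}{24791} - \frac{112}{23} = \frac{9}{1907} - \frac{112}{23} = - \frac{213377}{43861}$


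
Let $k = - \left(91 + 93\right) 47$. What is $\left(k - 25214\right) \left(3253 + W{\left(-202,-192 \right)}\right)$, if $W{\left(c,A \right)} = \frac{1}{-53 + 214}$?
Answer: $- \frac{17734680708}{161} \approx -1.1015 \cdot 10^{8}$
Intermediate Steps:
$W{\left(c,A \right)} = \frac{1}{161}$
$k = -8648$ ($k = - 184 \cdot 47 = \left(-1\right) 8648 = -8648$)
$\left(k - 25214\right) \left(3253 + W{\left(-202,-192 \right)}\right) = \left(-8648 - 25214\right) \left(3253 + \frac{1}{161}\right) = \left(-33862\right) \frac{523734}{161} = - \frac{17734680708}{161}$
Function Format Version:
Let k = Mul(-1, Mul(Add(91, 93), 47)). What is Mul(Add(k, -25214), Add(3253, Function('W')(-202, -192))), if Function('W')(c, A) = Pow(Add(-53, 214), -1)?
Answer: Rational(-17734680708, 161) ≈ -1.1015e+8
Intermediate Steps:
Function('W')(c, A) = Rational(1, 161) (Function('W')(c, A) = Pow(161, -1) = Rational(1, 161))
k = -8648 (k = Mul(-1, Mul(184, 47)) = Mul(-1, 8648) = -8648)
Mul(Add(k, -25214), Add(3253, Function('W')(-202, -192))) = Mul(Add(-8648, -25214), Add(3253, Rational(1, 161))) = Mul(-33862, Rational(523734, 161)) = Rational(-17734680708, 161)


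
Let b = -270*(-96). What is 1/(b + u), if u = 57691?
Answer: 1/83611 ≈ 1.1960e-5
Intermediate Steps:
b = 25920
1/(b + u) = 1/(25920 + 57691) = 1/83611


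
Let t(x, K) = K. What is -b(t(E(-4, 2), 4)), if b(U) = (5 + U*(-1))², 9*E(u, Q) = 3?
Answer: -1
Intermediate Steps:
E(u, Q) = ⅓ (E(u, Q) = (⅑)*3 = ⅓)
b(U) = (5 - U)²
-b(t(E(-4, 2), 4)) = -(-5 + 4)² = -1*(-1)² = -1*1 = -1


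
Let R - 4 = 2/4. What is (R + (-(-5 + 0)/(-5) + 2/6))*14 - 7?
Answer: 140/3 ≈ 46.667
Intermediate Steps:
R = 9/2 (R = 4 + 2/4 = 4 + 2*(¼) = 4 + ½ = 9/2 ≈ 4.5000)
(R + (-(-5 + 0)/(-5) + 2/6))*14 - 7 = (9/2 + (-(-5 + 0)/(-5) + 2/6))*14 - 7 = (9/2 + (-1*(-5)*(-⅕) + 2*(⅙)))*14 - 7 = (9/2 + (5*(-⅕) + ⅓))*14 - 7 = (9/2 + (-1 + ⅓))*14 - 7 = (9/2 - ⅔)*14 - 7 = (23/6)*14 - 7 = 161/3 - 7 = 140/3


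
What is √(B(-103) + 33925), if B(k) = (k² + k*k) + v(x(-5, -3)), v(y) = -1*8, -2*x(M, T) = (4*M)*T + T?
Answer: √55135 ≈ 234.81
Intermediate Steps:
x(M, T) = -T/2 - 2*M*T (x(M, T) = -((4*M)*T + T)/2 = -(4*M*T + T)/2 = -(T + 4*M*T)/2 = -T/2 - 2*M*T)
v(y) = -8
B(k) = -8 + 2*k² (B(k) = (k² + k*k) - 8 = (k² + k²) - 8 = 2*k² - 8 = -8 + 2*k²)
√(B(-103) + 33925) = √((-8 + 2*(-103)²) + 33925) = √((-8 + 2*10609) + 33925) = √((-8 + 21218) + 33925) = √(21210 + 33925) = √55135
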